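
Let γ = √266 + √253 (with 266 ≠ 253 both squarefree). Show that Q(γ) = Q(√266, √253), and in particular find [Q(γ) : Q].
[Q(γ) : Q] = 4 (equivalently, Q(γ) = Q(√266, √253))

Obviously Q(γ) ⊆ Q(√266, √253), and [Q(√266, √253):Q] = 4 (since 266, 253 are distinct squarefree integers > 1 with 67298 not a perfect square). To show equality we compute the minimal polynomial of γ. From γ = √266 + √253: γ^2 = 266 + 2√(67298) + 253 = 519 + 2√(67298), so γ^2 - 519 = 2√(67298); squaring, (γ^2 - 519)^2 = 4·67298, i.e. γ^4 - 1038γ^2 + 269361 - 269192 = 0, i.e. γ^4 - 1038γ^2 + 169 = 0. So γ is a root of x^4 - 1038x^2 + 169. This polynomial is irreducible over Q: it has no rational root (each ±√266 ± √253 is irrational), and any factorization into two quadratics over Q would force √(67298) ∈ Q (pairing opposite roots) or √266, √253 ∈ Q (other pairings), all impossible. Hence [Q(γ):Q] = 4 = [Q(√266, √253):Q], so Q(γ) = Q(√266, √253).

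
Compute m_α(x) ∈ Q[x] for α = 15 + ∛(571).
m_α(x) = x^3 - 45x^2 + 675x - 3946

Set β = α - 15 = ∛(571), so β^3 = 571. Then (α - 15)^3 - 571 = 0, i.e. α is a root of g(x) = (x - 15)^3 - 571 = x^3 - 45x^2 + 675x - 3946. Since g(x) = h(x - 15) where h(x) = x^3 - 571, and h is irreducible over Q (because 571 is not a perfect cube, so h has no rational root, and a monic cubic with no rational root is irreducible), g is also irreducible (irreducibility is preserved under the substitution x → x - 15). Hence m_α(x) = x^3 - 45x^2 + 675x - 3946.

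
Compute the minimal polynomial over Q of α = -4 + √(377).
m_α(x) = x^2 + 8x - 361

From α + 4 = √(377), squaring gives (α + 4)^2 = 377, i.e. α^2 + 8α + 16 = 377, so α^2 + 8α - 361 = 0. The discriminant of x^2 + 8x - 361 is (8)^2 - 4·(-361) = 64 + 1444 = 1508, and 4·(377) is not a perfect square in Q since 377 is squarefree and ≠ 1. Hence x^2 + 8x - 361 is irreducible over Q and is the minimal polynomial of α.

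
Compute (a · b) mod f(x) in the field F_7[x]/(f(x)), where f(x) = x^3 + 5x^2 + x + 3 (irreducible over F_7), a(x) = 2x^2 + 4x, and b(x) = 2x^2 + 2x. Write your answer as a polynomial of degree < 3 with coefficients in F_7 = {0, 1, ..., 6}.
a · b ≡ 2x^2 + 3x + 3 (mod f(x))

Multiply in F_7[x]: a(x)·b(x) = (2x^2 + 4x)·(2x^2 + 2x) = 4x^4 + 5x^3 + x^2. This has degree ≥ 3, so divide by f(x) over F_7: 4x^4 + 5x^3 + x^2 = (4x + 6)·(x^3 + 5x^2 + x + 3) + (2x^2 + 3x + 3). Hence a·b ≡ 2x^2 + 3x + 3 (mod f). (F_7[x]/(f) is a field with 7^3 = 343 elements since f is irreducible of degree 3.)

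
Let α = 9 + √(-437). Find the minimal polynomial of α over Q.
m_α(x) = x^2 - 18x + 518

From α - 9 = √(-437), squaring gives (α - 9)^2 = -437, i.e. α^2 - 18α + 81 = -437, so α^2 - 18α + 518 = 0. The discriminant of x^2 - 18x + 518 is (-18)^2 - 4·(518) = 324 - 2072 = -1748, and 4·(-437) is not a perfect square in Q since -437 is squarefree and ≠ 1. Hence x^2 - 18x + 518 is irreducible over Q and is the minimal polynomial of α.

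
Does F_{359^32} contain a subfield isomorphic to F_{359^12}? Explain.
No: F_{359^12} is not a subfield of F_{359^32}

F_{p^m} embeds in F_{p^n} iff m | n. Here 12 ∤ 32 (since 32 = 2·12 + 8 with remainder 8 ≠ 0), so F_{359^12} is not a subfield of F_{359^32}. Equivalently: if it were, the tower law would give 12 = [F_{359^12}:F_359] dividing [F_{359^32}:F_359] = 32, contradiction.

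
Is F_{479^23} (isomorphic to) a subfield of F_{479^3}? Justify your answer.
No: F_{479^23} is not a subfield of F_{479^3}

F_{p^m} embeds in F_{p^n} iff m | n. Here 23 ∤ 3 (since 3 = 0·23 + 3 with remainder 3 ≠ 0), so F_{479^23} is not a subfield of F_{479^3}. Equivalently: if it were, the tower law would give 23 = [F_{479^23}:F_479] dividing [F_{479^3}:F_479] = 3, contradiction.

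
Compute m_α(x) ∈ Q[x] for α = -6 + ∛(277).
m_α(x) = x^3 + 18x^2 + 108x - 61

Set β = α + 6 = ∛(277), so β^3 = 277. Then (α + 6)^3 - 277 = 0, i.e. α is a root of g(x) = (x + 6)^3 - 277 = x^3 + 18x^2 + 108x - 61. Since g(x) = h(x + 6) where h(x) = x^3 - 277, and h is irreducible over Q (because 277 is not a perfect cube, so h has no rational root, and a monic cubic with no rational root is irreducible), g is also irreducible (irreducibility is preserved under the substitution x → x + 6). Hence m_α(x) = x^3 + 18x^2 + 108x - 61.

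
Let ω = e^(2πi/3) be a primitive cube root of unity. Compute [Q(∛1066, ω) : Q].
[Q(∛1066, ω) : Q] = 6

[Q(∛1066):Q] = 3 (min poly x^3 - 1066, irreducible since 1066 is not a perfect cube). [Q(ω):Q] = 2 (min poly x^2 + x + 1). Since Q(∛1066) ⊂ R and ω ∉ R, we have ω ∉ Q(∛1066), so x^2 + x + 1 remains irreducible over Q(∛1066) and [Q(∛1066, ω) : Q(∛1066)] = 2. By the tower law, [Q(∛1066, ω) : Q] = 3 · 2 = 6. (In fact Q(∛1066, ω) is the splitting field of x^3 - 1066 over Q.)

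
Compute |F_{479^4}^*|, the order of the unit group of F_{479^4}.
|F_{479^4}^*| = 52643172480

F_{479^4} has 479^4 = 52643172481 elements; its multiplicative group consists of all nonzero elements, so |F_{479^4}^*| = 52643172481 - 1 = 52643172480. (It is cyclic since any finite subgroup of the multiplicative group of a field is cyclic.)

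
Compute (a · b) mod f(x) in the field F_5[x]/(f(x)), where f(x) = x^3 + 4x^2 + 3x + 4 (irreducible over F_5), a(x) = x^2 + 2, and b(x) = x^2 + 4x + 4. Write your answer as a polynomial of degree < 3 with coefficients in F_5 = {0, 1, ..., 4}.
a · b ≡ 3x^2 + 4x + 3 (mod f(x))

Multiply in F_5[x]: a(x)·b(x) = (x^2 + 2)·(x^2 + 4x + 4) = x^4 + 4x^3 + x^2 + 3x + 3. This has degree ≥ 3, so divide by f(x) over F_5: x^4 + 4x^3 + x^2 + 3x + 3 = (x)·(x^3 + 4x^2 + 3x + 4) + (3x^2 + 4x + 3). Hence a·b ≡ 3x^2 + 4x + 3 (mod f). (F_5[x]/(f) is a field with 5^3 = 125 elements since f is irreducible of degree 3.)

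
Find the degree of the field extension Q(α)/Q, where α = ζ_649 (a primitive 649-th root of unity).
[Q(α):Q] = 580

The minimal polynomial of ζ_649 over Q is the 649-th cyclotomic polynomial Φ_649(x), which is irreducible over Q and has degree φ(649) = 580. Hence [Q(α):Q] = φ(649) = 580.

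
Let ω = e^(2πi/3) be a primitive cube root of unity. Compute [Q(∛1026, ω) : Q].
[Q(∛1026, ω) : Q] = 6

[Q(∛1026):Q] = 3 (min poly x^3 - 1026, irreducible since 1026 is not a perfect cube). [Q(ω):Q] = 2 (min poly x^2 + x + 1). Since Q(∛1026) ⊂ R and ω ∉ R, we have ω ∉ Q(∛1026), so x^2 + x + 1 remains irreducible over Q(∛1026) and [Q(∛1026, ω) : Q(∛1026)] = 2. By the tower law, [Q(∛1026, ω) : Q] = 3 · 2 = 6. (In fact Q(∛1026, ω) is the splitting field of x^3 - 1026 over Q.)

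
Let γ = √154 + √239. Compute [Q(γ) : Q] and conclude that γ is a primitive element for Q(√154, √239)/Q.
[Q(γ) : Q] = 4 (equivalently, Q(γ) = Q(√154, √239))

Obviously Q(γ) ⊆ Q(√154, √239), and [Q(√154, √239):Q] = 4 (since 154, 239 are distinct squarefree integers > 1 with 36806 not a perfect square). To show equality we compute the minimal polynomial of γ. From γ = √154 + √239: γ^2 = 154 + 2√(36806) + 239 = 393 + 2√(36806), so γ^2 - 393 = 2√(36806); squaring, (γ^2 - 393)^2 = 4·36806, i.e. γ^4 - 786γ^2 + 154449 - 147224 = 0, i.e. γ^4 - 786γ^2 + 7225 = 0. So γ is a root of x^4 - 786x^2 + 7225. This polynomial is irreducible over Q: it has no rational root (each ±√154 ± √239 is irrational), and any factorization into two quadratics over Q would force √(36806) ∈ Q (pairing opposite roots) or √154, √239 ∈ Q (other pairings), all impossible. Hence [Q(γ):Q] = 4 = [Q(√154, √239):Q], so Q(γ) = Q(√154, √239).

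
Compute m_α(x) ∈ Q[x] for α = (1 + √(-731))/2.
m_α(x) = x^2 - x + 183

From 2α - 1 = √(-731), squaring gives (2α - 1)^2 = -731, i.e. 4α^2 - 4α + 1 = -731, so α^2 - α + (1 + 731)/4 = 0. Since -731 ≡ 1 (mod 4), (1 + 731)/4 = 183 ∈ Z. The polynomial x^2 - x + 183 has discriminant 1 - 4·(183) = -731, which is not a perfect square in Q (d = -731 is squarefree and ≠ 1), so x^2 - x + 183 is irreducible over Q. It is the minimal polynomial of α.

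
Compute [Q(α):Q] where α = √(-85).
[Q(α):Q] = 2

[Q(α):Q] equals the degree of the minimal polynomial of α. Here α^2 = -85 and x^2 + 85 is irreducible (d = -85 is squarefree, ≠ 1, hence not a square), so deg(m_α) = 2. Thus [Q(α):Q] = 2.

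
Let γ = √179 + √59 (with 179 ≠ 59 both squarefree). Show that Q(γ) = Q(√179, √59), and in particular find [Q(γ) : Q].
[Q(γ) : Q] = 4 (equivalently, Q(γ) = Q(√179, √59))

Obviously Q(γ) ⊆ Q(√179, √59), and [Q(√179, √59):Q] = 4 (since 179, 59 are distinct squarefree integers > 1 with 10561 not a perfect square). To show equality we compute the minimal polynomial of γ. From γ = √179 + √59: γ^2 = 179 + 2√(10561) + 59 = 238 + 2√(10561), so γ^2 - 238 = 2√(10561); squaring, (γ^2 - 238)^2 = 4·10561, i.e. γ^4 - 476γ^2 + 56644 - 42244 = 0, i.e. γ^4 - 476γ^2 + 14400 = 0. So γ is a root of x^4 - 476x^2 + 14400. This polynomial is irreducible over Q: it has no rational root (each ±√179 ± √59 is irrational), and any factorization into two quadratics over Q would force √(10561) ∈ Q (pairing opposite roots) or √179, √59 ∈ Q (other pairings), all impossible. Hence [Q(γ):Q] = 4 = [Q(√179, √59):Q], so Q(γ) = Q(√179, √59).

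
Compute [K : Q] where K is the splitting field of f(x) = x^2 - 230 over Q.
[K : Q] = 2

f(x) = x^2 - 230 factors as (x - √230)(x + √230). The splitting field is K = Q(√230). Since 230 is squarefree and > 1, it is not a perfect square, so x^2 - 230 is irreducible over Q and [Q(√230) : Q] = 2. Hence [K : Q] = 2.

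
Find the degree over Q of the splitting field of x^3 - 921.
[K : Q] = 6

The roots of x^3 - 921 are ∛921, ω∛921, ω^2∛921 where ω = e^(2πi/3) is a primitive cube root of unity, so K = Q(∛921, ω). Now [Q(∛921):Q] = 3 (since 921 is not a perfect cube, x^3 - 921 is irreducible) and [Q(ω):Q] = 2. Both 2 and 3 divide [K:Q], and [K:Q] ≤ 3·2 = 6, so [K:Q] = 6. (Equivalently: Q(∛921) ⊂ R but ω ∉ R, so [K : Q(∛921)] = 2.)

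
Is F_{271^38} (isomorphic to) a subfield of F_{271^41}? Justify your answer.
No: F_{271^38} is not a subfield of F_{271^41}

F_{p^m} embeds in F_{p^n} iff m | n. Here 38 ∤ 41 (since 41 = 1·38 + 3 with remainder 3 ≠ 0), so F_{271^38} is not a subfield of F_{271^41}. Equivalently: if it were, the tower law would give 38 = [F_{271^38}:F_271] dividing [F_{271^41}:F_271] = 41, contradiction.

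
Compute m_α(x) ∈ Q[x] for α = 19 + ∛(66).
m_α(x) = x^3 - 57x^2 + 1083x - 6925

Set β = α - 19 = ∛(66), so β^3 = 66. Then (α - 19)^3 - 66 = 0, i.e. α is a root of g(x) = (x - 19)^3 - 66 = x^3 - 57x^2 + 1083x - 6925. Since g(x) = h(x - 19) where h(x) = x^3 - 66, and h is irreducible over Q (because 66 is not a perfect cube, so h has no rational root, and a monic cubic with no rational root is irreducible), g is also irreducible (irreducibility is preserved under the substitution x → x - 19). Hence m_α(x) = x^3 - 57x^2 + 1083x - 6925.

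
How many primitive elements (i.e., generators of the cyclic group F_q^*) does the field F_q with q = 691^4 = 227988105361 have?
There are φ(227988105360) = 57471270912 primitive elements

F_q^* is cyclic of order q - 1 = 227988105360. A cyclic group of order m has exactly φ(m) generators. Here m = 227988105360 = 2^4 · 3 · 5 · 23 · 173 · 193 · 1237, so the number of primitive elements is φ(227988105360) = 57471270912.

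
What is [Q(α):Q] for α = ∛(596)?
[Q(α):Q] = 3

The minimal polynomial of α is x^3 - 596, irreducible over Q since 596 is not a perfect cube (so x^3 - 596 has no rational root). Hence [Q(α):Q] = deg(m_α) = 3.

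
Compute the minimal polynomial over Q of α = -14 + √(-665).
m_α(x) = x^2 + 28x + 861

From α + 14 = √(-665), squaring gives (α + 14)^2 = -665, i.e. α^2 + 28α + 196 = -665, so α^2 + 28α + 861 = 0. The discriminant of x^2 + 28x + 861 is (28)^2 - 4·(861) = 784 - 3444 = -2660, and 4·(-665) is not a perfect square in Q since -665 is squarefree and ≠ 1. Hence x^2 + 28x + 861 is irreducible over Q and is the minimal polynomial of α.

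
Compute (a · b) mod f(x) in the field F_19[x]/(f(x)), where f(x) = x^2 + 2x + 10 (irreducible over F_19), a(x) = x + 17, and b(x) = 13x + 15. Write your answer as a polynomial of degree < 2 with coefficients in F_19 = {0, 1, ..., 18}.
a · b ≡ x + 11 (mod f(x))

Multiply in F_19[x]: a(x)·b(x) = (x + 17)·(13x + 15) = 13x^2 + 8x + 8. This has degree ≥ 2, so divide by f(x) over F_19: 13x^2 + 8x + 8 = (13)·(x^2 + 2x + 10) + (x + 11). Hence a·b ≡ x + 11 (mod f). (F_19[x]/(f) is a field with 19^2 = 361 elements since f is irreducible of degree 2.)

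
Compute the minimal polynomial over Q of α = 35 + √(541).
m_α(x) = x^2 - 70x + 684

From α - 35 = √(541), squaring gives (α - 35)^2 = 541, i.e. α^2 - 70α + 1225 = 541, so α^2 - 70α + 684 = 0. The discriminant of x^2 - 70x + 684 is (-70)^2 - 4·(684) = 4900 - 2736 = 2164, and 4·(541) is not a perfect square in Q since 541 is squarefree and ≠ 1. Hence x^2 - 70x + 684 is irreducible over Q and is the minimal polynomial of α.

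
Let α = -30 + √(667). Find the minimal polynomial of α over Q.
m_α(x) = x^2 + 60x + 233

From α + 30 = √(667), squaring gives (α + 30)^2 = 667, i.e. α^2 + 60α + 900 = 667, so α^2 + 60α + 233 = 0. The discriminant of x^2 + 60x + 233 is (60)^2 - 4·(233) = 3600 - 932 = 2668, and 4·(667) is not a perfect square in Q since 667 is squarefree and ≠ 1. Hence x^2 + 60x + 233 is irreducible over Q and is the minimal polynomial of α.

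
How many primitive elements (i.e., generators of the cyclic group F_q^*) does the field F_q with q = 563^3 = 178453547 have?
There are φ(178453546) = 86032800 primitive elements

F_q^* is cyclic of order q - 1 = 178453546. A cyclic group of order m has exactly φ(m) generators. Here m = 178453546 = 2 · 31 · 281 · 10243, so the number of primitive elements is φ(178453546) = 86032800.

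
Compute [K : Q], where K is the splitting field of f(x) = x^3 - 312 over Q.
[K : Q] = 6

The roots of x^3 - 312 are ∛312, ω∛312, ω^2∛312 where ω = e^(2πi/3) is a primitive cube root of unity, so K = Q(∛312, ω). Now [Q(∛312):Q] = 3 (since 312 is not a perfect cube, x^3 - 312 is irreducible) and [Q(ω):Q] = 2. Both 2 and 3 divide [K:Q], and [K:Q] ≤ 3·2 = 6, so [K:Q] = 6. (Equivalently: Q(∛312) ⊂ R but ω ∉ R, so [K : Q(∛312)] = 2.)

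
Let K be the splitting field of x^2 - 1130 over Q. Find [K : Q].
[K : Q] = 2

f(x) = x^2 - 1130 factors as (x - √1130)(x + √1130). The splitting field is K = Q(√1130). Since 1130 is squarefree and > 1, it is not a perfect square, so x^2 - 1130 is irreducible over Q and [Q(√1130) : Q] = 2. Hence [K : Q] = 2.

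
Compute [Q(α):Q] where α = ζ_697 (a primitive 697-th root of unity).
[Q(α):Q] = 640

The minimal polynomial of ζ_697 over Q is the 697-th cyclotomic polynomial Φ_697(x), which is irreducible over Q and has degree φ(697) = 640. Hence [Q(α):Q] = φ(697) = 640.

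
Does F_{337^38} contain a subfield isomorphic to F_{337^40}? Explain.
No: F_{337^40} is not a subfield of F_{337^38}

F_{p^m} embeds in F_{p^n} iff m | n. Here 40 ∤ 38 (since 38 = 0·40 + 38 with remainder 38 ≠ 0), so F_{337^40} is not a subfield of F_{337^38}. Equivalently: if it were, the tower law would give 40 = [F_{337^40}:F_337] dividing [F_{337^38}:F_337] = 38, contradiction.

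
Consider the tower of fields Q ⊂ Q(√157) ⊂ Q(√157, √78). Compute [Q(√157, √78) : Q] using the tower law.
[Q(√157, √78) : Q] = 4

[Q(√157):Q] = 2 (min poly x^2 - 157, irreducible since 157 is squarefree > 1). For the top step, suppose √78 ∈ Q(√157), say √78 = c + d√157 with c, d ∈ Q. Squaring: 78 = c^2 + 157d^2 + 2cd√157. Since √157 ∉ Q this forces 2cd = 0. If d = 0 then √78 = c ∈ Q, contradicting 78 squarefree > 1. If c = 0 then 78 = 157d^2, so 157·78 = (157d)^2 is a perfect square in Q — but 157·78 = 12246 is not a perfect square (since 157 and 78 are distinct squarefree integers). Contradiction. Hence √78 ∉ Q(√157), so x^2 - 78 stays irreducible over Q(√157) and [Q(√157, √78) : Q(√157)] = 2. By the tower law, [Q(√157, √78) : Q] = 2 · 2 = 4.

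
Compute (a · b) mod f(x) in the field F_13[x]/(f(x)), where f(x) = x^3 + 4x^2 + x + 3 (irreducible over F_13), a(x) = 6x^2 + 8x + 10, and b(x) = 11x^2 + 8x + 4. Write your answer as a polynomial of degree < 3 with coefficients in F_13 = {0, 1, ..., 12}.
a · b ≡ 7x^2 + 3x + 8 (mod f(x))

Multiply in F_13[x]: a(x)·b(x) = (6x^2 + 8x + 10)·(11x^2 + 8x + 4) = x^4 + 6x^3 + 3x^2 + 8x + 1. This has degree ≥ 3, so divide by f(x) over F_13: x^4 + 6x^3 + 3x^2 + 8x + 1 = (x + 2)·(x^3 + 4x^2 + x + 3) + (7x^2 + 3x + 8). Hence a·b ≡ 7x^2 + 3x + 8 (mod f). (F_13[x]/(f) is a field with 13^3 = 2197 elements since f is irreducible of degree 3.)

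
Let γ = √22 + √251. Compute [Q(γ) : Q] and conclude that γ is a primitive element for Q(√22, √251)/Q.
[Q(γ) : Q] = 4 (equivalently, Q(γ) = Q(√22, √251))

Obviously Q(γ) ⊆ Q(√22, √251), and [Q(√22, √251):Q] = 4 (since 22, 251 are distinct squarefree integers > 1 with 5522 not a perfect square). To show equality we compute the minimal polynomial of γ. From γ = √22 + √251: γ^2 = 22 + 2√(5522) + 251 = 273 + 2√(5522), so γ^2 - 273 = 2√(5522); squaring, (γ^2 - 273)^2 = 4·5522, i.e. γ^4 - 546γ^2 + 74529 - 22088 = 0, i.e. γ^4 - 546γ^2 + 52441 = 0. So γ is a root of x^4 - 546x^2 + 52441. This polynomial is irreducible over Q: it has no rational root (each ±√22 ± √251 is irrational), and any factorization into two quadratics over Q would force √(5522) ∈ Q (pairing opposite roots) or √22, √251 ∈ Q (other pairings), all impossible. Hence [Q(γ):Q] = 4 = [Q(√22, √251):Q], so Q(γ) = Q(√22, √251).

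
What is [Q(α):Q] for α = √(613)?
[Q(α):Q] = 2

[Q(α):Q] equals the degree of the minimal polynomial of α. Here α^2 = 613 and x^2 - 613 is irreducible (d = 613 is squarefree, ≠ 1, hence not a square), so deg(m_α) = 2. Thus [Q(α):Q] = 2.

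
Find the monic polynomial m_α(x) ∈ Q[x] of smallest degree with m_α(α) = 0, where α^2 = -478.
m_α(x) = x^2 + 478

α satisfies α^2 + 478 = 0, so x^2 + 478 annihilates α. Since d = -478 is squarefree and ≠ 1, it is not a perfect square in Q, so x^2 + 478 has no rational root and is therefore irreducible over Q (a degree-2 polynomial over a field is irreducible iff it has no root). Hence m_α(x) = x^2 + 478.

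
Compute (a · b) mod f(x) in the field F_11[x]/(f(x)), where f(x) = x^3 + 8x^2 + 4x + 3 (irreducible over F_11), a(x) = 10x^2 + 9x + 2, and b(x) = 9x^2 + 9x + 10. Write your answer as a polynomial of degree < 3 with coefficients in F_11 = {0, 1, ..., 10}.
a · b ≡ 7x^2 + 10x + 6 (mod f(x))

Multiply in F_11[x]: a(x)·b(x) = (10x^2 + 9x + 2)·(9x^2 + 9x + 10) = 2x^4 + 6x^3 + x^2 + 9x + 9. This has degree ≥ 3, so divide by f(x) over F_11: 2x^4 + 6x^3 + x^2 + 9x + 9 = (2x + 1)·(x^3 + 8x^2 + 4x + 3) + (7x^2 + 10x + 6). Hence a·b ≡ 7x^2 + 10x + 6 (mod f). (F_11[x]/(f) is a field with 11^3 = 1331 elements since f is irreducible of degree 3.)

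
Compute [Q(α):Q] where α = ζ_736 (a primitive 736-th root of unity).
[Q(α):Q] = 352

The minimal polynomial of ζ_736 over Q is the 736-th cyclotomic polynomial Φ_736(x), which is irreducible over Q and has degree φ(736) = 352. Hence [Q(α):Q] = φ(736) = 352.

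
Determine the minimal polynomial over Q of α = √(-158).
m_α(x) = x^2 + 158

α satisfies α^2 + 158 = 0, so x^2 + 158 annihilates α. Since d = -158 is squarefree and ≠ 1, it is not a perfect square in Q, so x^2 + 158 has no rational root and is therefore irreducible over Q (a degree-2 polynomial over a field is irreducible iff it has no root). Hence m_α(x) = x^2 + 158.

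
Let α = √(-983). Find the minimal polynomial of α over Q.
m_α(x) = x^2 + 983

α satisfies α^2 + 983 = 0, so x^2 + 983 annihilates α. Since d = -983 is squarefree and ≠ 1, it is not a perfect square in Q, so x^2 + 983 has no rational root and is therefore irreducible over Q (a degree-2 polynomial over a field is irreducible iff it has no root). Hence m_α(x) = x^2 + 983.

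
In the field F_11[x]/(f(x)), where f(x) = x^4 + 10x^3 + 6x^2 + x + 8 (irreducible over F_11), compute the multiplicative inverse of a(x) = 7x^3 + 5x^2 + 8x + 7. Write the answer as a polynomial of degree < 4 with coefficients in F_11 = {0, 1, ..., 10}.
a(x)^(-1) ≡ 6x^3 + 8x^2 + 2x + 8 (mod f(x))

Since f is irreducible over F_11, F_11[x]/(f) is a field and a(x) ≠ 0 has an inverse. Apply the extended Euclidean algorithm to f(x) and a(x) in F_11[x]: f(x) = (8x + 2)·a(x) + (9x^2 + 6x + 5);  a(x) = (2x + 9)·(9x^2 + 6x + 5) + (10x + 6);  (9x^2 + 6x + 5) = (2x + 6)·(10x + 6) + (2). The last nonzero remainder is the constant 2 = gcd(f, a) in F_11. Back-substituting through the division chain expresses 2 = s(x)·a(x) + t(x)·f(x) with s(x) ≡ x^3 + 5x^2 + 4x + 5 (mod f), so (x^3 + 5x^2 + 4x + 5)·a(x) ≡ 2 (mod f). Multiplying by 2^(-1) ≡ 6 in F_11 gives a(x)^(-1) ≡ 6·(x^3 + 5x^2 + 4x + 5) ≡ 6x^3 + 8x^2 + 2x + 8 (mod f). Check: (7x^3 + 5x^2 + 8x + 7)·(6x^3 + 8x^2 + 2x + 8) = 9x^6 + 9x^5 + 3x^4 + 7x^3 + 2x^2 + x + 1 ≡ 1 (mod x^4 + 10x^3 + 6x^2 + x + 8).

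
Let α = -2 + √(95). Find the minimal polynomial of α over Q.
m_α(x) = x^2 + 4x - 91

From α + 2 = √(95), squaring gives (α + 2)^2 = 95, i.e. α^2 + 4α + 4 = 95, so α^2 + 4α - 91 = 0. The discriminant of x^2 + 4x - 91 is (4)^2 - 4·(-91) = 16 + 364 = 380, and 4·(95) is not a perfect square in Q since 95 is squarefree and ≠ 1. Hence x^2 + 4x - 91 is irreducible over Q and is the minimal polynomial of α.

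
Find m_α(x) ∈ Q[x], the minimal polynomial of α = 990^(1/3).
m_α(x) = x^3 - 990

α satisfies α^3 = 990, so x^3 - 990 annihilates α. By the rational root test, a rational root p/q (in lowest terms) of x^3 - 990 would satisfy p^3 = 990 q^3, forcing q = 1 and p^3 = 990; but 990 is not a perfect cube, contradiction. A monic cubic over Q with no rational root is irreducible (any nontrivial factorization would include a linear factor). Hence x^3 - 990 is the minimal polynomial of α, and in particular [Q(α):Q] = 3.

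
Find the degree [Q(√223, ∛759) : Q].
[Q(√223, ∛759) : Q] = 6

Let L = Q(√223, ∛759). Since Q(√223) ⊂ L and [Q(√223):Q] = 2, the tower law gives 2 | [L:Q]. Likewise Q(∛759) ⊂ L with [Q(∛759):Q] = 3 (because 759 is not a perfect cube), so 3 | [L:Q]. As gcd(2,3) = 1, [L:Q] is divisible by 6. Conversely L is generated over Q by √223 and ∛759, so [L:Q] ≤ 2·3 = 6. Therefore [Q(√223, ∛759) : Q] = 6.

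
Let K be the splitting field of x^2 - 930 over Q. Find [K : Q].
[K : Q] = 2

f(x) = x^2 - 930 factors as (x - √930)(x + √930). The splitting field is K = Q(√930). Since 930 is squarefree and > 1, it is not a perfect square, so x^2 - 930 is irreducible over Q and [Q(√930) : Q] = 2. Hence [K : Q] = 2.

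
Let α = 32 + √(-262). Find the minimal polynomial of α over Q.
m_α(x) = x^2 - 64x + 1286

From α - 32 = √(-262), squaring gives (α - 32)^2 = -262, i.e. α^2 - 64α + 1024 = -262, so α^2 - 64α + 1286 = 0. The discriminant of x^2 - 64x + 1286 is (-64)^2 - 4·(1286) = 4096 - 5144 = -1048, and 4·(-262) is not a perfect square in Q since -262 is squarefree and ≠ 1. Hence x^2 - 64x + 1286 is irreducible over Q and is the minimal polynomial of α.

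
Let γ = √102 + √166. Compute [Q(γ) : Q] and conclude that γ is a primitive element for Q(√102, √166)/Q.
[Q(γ) : Q] = 4 (equivalently, Q(γ) = Q(√102, √166))

Obviously Q(γ) ⊆ Q(√102, √166), and [Q(√102, √166):Q] = 4 (since 102, 166 are distinct squarefree integers > 1 with 16932 not a perfect square). To show equality we compute the minimal polynomial of γ. From γ = √102 + √166: γ^2 = 102 + 2√(16932) + 166 = 268 + 2√(16932), so γ^2 - 268 = 2√(16932); squaring, (γ^2 - 268)^2 = 4·16932, i.e. γ^4 - 536γ^2 + 71824 - 67728 = 0, i.e. γ^4 - 536γ^2 + 4096 = 0. So γ is a root of x^4 - 536x^2 + 4096. This polynomial is irreducible over Q: it has no rational root (each ±√102 ± √166 is irrational), and any factorization into two quadratics over Q would force √(16932) ∈ Q (pairing opposite roots) or √102, √166 ∈ Q (other pairings), all impossible. Hence [Q(γ):Q] = 4 = [Q(√102, √166):Q], so Q(γ) = Q(√102, √166).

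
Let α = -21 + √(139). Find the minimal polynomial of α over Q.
m_α(x) = x^2 + 42x + 302

From α + 21 = √(139), squaring gives (α + 21)^2 = 139, i.e. α^2 + 42α + 441 = 139, so α^2 + 42α + 302 = 0. The discriminant of x^2 + 42x + 302 is (42)^2 - 4·(302) = 1764 - 1208 = 556, and 4·(139) is not a perfect square in Q since 139 is squarefree and ≠ 1. Hence x^2 + 42x + 302 is irreducible over Q and is the minimal polynomial of α.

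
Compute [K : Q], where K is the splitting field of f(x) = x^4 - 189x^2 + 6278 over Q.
[K : Q] = 4

Solving the quadratic in x^2: x^2 = (189 ± √(189^2 - 4·6278))/2 = (189 ± √10609)/2 = (189 ± 103)/2, giving x^2 = 146 or x^2 = 43. So f(x) = (x^2 - 146)(x^2 - 43) and the roots of f are ±√146, ±√43. Hence the splitting field is K = Q(√146, √43). Since 146 and 43 are distinct squarefree integers > 1, their product 6278 is not a perfect square, so √43 ∉ Q(√146). By the tower law [K:Q] = [Q(√146,√43):Q(√146)] · [Q(√146):Q] = 2 · 2 = 4.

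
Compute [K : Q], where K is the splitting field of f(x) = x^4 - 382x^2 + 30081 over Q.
[K : Q] = 4

Solving the quadratic in x^2: x^2 = (382 ± √(382^2 - 4·30081))/2 = (382 ± √25600)/2 = (382 ± 160)/2, giving x^2 = 271 or x^2 = 111. So f(x) = (x^2 - 271)(x^2 - 111) and the roots of f are ±√271, ±√111. Hence the splitting field is K = Q(√271, √111). Since 271 and 111 are distinct squarefree integers > 1, their product 30081 is not a perfect square, so √111 ∉ Q(√271). By the tower law [K:Q] = [Q(√271,√111):Q(√271)] · [Q(√271):Q] = 2 · 2 = 4.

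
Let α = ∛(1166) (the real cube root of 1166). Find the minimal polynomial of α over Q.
m_α(x) = x^3 - 1166

α satisfies α^3 = 1166, so x^3 - 1166 annihilates α. By the rational root test, a rational root p/q (in lowest terms) of x^3 - 1166 would satisfy p^3 = 1166 q^3, forcing q = 1 and p^3 = 1166; but 1166 is not a perfect cube, contradiction. A monic cubic over Q with no rational root is irreducible (any nontrivial factorization would include a linear factor). Hence x^3 - 1166 is the minimal polynomial of α, and in particular [Q(α):Q] = 3.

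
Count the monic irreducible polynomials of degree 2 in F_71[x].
There are 2485 monic irreducible polynomials of degree 2 over F_71

Each element of F_{71^2} that lies in no proper subfield is a root of exactly one monic irreducible of degree 2 over F_71, and each such polynomial has 2 distinct roots in F_{71^2}. By Möbius inversion the count is N_71(2) = (1/2) Σ_{d|2} μ(2/d) · 71^d = (1/2)(μ(2)·71^1 + μ(1)·71^2) = 4970/2 = 2485.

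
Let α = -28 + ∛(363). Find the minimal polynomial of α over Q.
m_α(x) = x^3 + 84x^2 + 2352x + 21589

Set β = α + 28 = ∛(363), so β^3 = 363. Then (α + 28)^3 - 363 = 0, i.e. α is a root of g(x) = (x + 28)^3 - 363 = x^3 + 84x^2 + 2352x + 21589. Since g(x) = h(x + 28) where h(x) = x^3 - 363, and h is irreducible over Q (because 363 is not a perfect cube, so h has no rational root, and a monic cubic with no rational root is irreducible), g is also irreducible (irreducibility is preserved under the substitution x → x + 28). Hence m_α(x) = x^3 + 84x^2 + 2352x + 21589.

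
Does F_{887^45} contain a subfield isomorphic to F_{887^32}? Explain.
No: F_{887^32} is not a subfield of F_{887^45}

F_{p^m} embeds in F_{p^n} iff m | n. Here 32 ∤ 45 (since 45 = 1·32 + 13 with remainder 13 ≠ 0), so F_{887^32} is not a subfield of F_{887^45}. Equivalently: if it were, the tower law would give 32 = [F_{887^32}:F_887] dividing [F_{887^45}:F_887] = 45, contradiction.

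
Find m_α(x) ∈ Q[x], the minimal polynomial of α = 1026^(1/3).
m_α(x) = x^3 - 1026

α satisfies α^3 = 1026, so x^3 - 1026 annihilates α. By the rational root test, a rational root p/q (in lowest terms) of x^3 - 1026 would satisfy p^3 = 1026 q^3, forcing q = 1 and p^3 = 1026; but 1026 is not a perfect cube, contradiction. A monic cubic over Q with no rational root is irreducible (any nontrivial factorization would include a linear factor). Hence x^3 - 1026 is the minimal polynomial of α, and in particular [Q(α):Q] = 3.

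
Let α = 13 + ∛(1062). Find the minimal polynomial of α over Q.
m_α(x) = x^3 - 39x^2 + 507x - 3259

Set β = α - 13 = ∛(1062), so β^3 = 1062. Then (α - 13)^3 - 1062 = 0, i.e. α is a root of g(x) = (x - 13)^3 - 1062 = x^3 - 39x^2 + 507x - 3259. Since g(x) = h(x - 13) where h(x) = x^3 - 1062, and h is irreducible over Q (because 1062 is not a perfect cube, so h has no rational root, and a monic cubic with no rational root is irreducible), g is also irreducible (irreducibility is preserved under the substitution x → x - 13). Hence m_α(x) = x^3 - 39x^2 + 507x - 3259.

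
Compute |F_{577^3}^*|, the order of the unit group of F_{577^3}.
|F_{577^3}^*| = 192100032

F_{577^3} has 577^3 = 192100033 elements; its multiplicative group consists of all nonzero elements, so |F_{577^3}^*| = 192100033 - 1 = 192100032. (It is cyclic since any finite subgroup of the multiplicative group of a field is cyclic.)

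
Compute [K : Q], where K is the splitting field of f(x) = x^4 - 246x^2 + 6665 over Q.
[K : Q] = 4

Solving the quadratic in x^2: x^2 = (246 ± √(246^2 - 4·6665))/2 = (246 ± √33856)/2 = (246 ± 184)/2, giving x^2 = 215 or x^2 = 31. So f(x) = (x^2 - 215)(x^2 - 31) and the roots of f are ±√215, ±√31. Hence the splitting field is K = Q(√215, √31). Since 215 and 31 are distinct squarefree integers > 1, their product 6665 is not a perfect square, so √31 ∉ Q(√215). By the tower law [K:Q] = [Q(√215,√31):Q(√215)] · [Q(√215):Q] = 2 · 2 = 4.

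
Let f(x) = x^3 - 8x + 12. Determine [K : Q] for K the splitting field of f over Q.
[K : Q] = 6

By the rational root test, any rational root of the monic integer polynomial f(x) = x^3 - 8x + 12 must be an integer dividing the constant term 12, i.e. one of ±{1, 2, 3, 4, 6, 12}. Evaluating: f(1) = 5, f(-1) = 19, f(2) = 4, f(-2) = 20, f(3) = 15, f(-3) = 9, f(4) = 44, f(-4) = -20, f(6) = 180, f(-6) = -156, f(12) = 1644, f(-12) = -1620; none is 0, so f has no rational root and is therefore irreducible over Q (a cubic with no linear factor over a field is irreducible). For an irreducible cubic, the Galois group is A_3 or S_3 according as the discriminant disc(f) = -4a^3 - 27b^2 = -4·(-8)^3 - 27·(12)^2 = -1840 is or is not a square in Q. Here disc(f) = -1840 is not a perfect square in Q, so the Galois group of f over Q is not contained in A_3 and must be all of S_3. The splitting field has degree |S_3| = 6 over Q, so [K : Q] = 6.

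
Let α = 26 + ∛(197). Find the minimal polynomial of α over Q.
m_α(x) = x^3 - 78x^2 + 2028x - 17773

Set β = α - 26 = ∛(197), so β^3 = 197. Then (α - 26)^3 - 197 = 0, i.e. α is a root of g(x) = (x - 26)^3 - 197 = x^3 - 78x^2 + 2028x - 17773. Since g(x) = h(x - 26) where h(x) = x^3 - 197, and h is irreducible over Q (because 197 is not a perfect cube, so h has no rational root, and a monic cubic with no rational root is irreducible), g is also irreducible (irreducibility is preserved under the substitution x → x - 26). Hence m_α(x) = x^3 - 78x^2 + 2028x - 17773.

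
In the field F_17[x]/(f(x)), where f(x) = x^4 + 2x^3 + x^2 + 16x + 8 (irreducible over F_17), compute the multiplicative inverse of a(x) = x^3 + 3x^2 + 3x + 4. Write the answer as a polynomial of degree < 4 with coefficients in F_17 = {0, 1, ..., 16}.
a(x)^(-1) ≡ 5x^3 + x^2 + 11x + 3 (mod f(x))

Since f is irreducible over F_17, F_17[x]/(f) is a field and a(x) ≠ 0 has an inverse. Apply the extended Euclidean algorithm to f(x) and a(x) in F_17[x]: f(x) = (x + 16)·a(x) + (x^2 + 15x + 12);  a(x) = (x + 5)·(x^2 + 15x + 12) + (x + 12);  (x^2 + 15x + 12) = (x + 3)·(x + 12) + (10). The last nonzero remainder is the constant 10 = gcd(f, a) in F_17. Back-substituting through the division chain expresses 10 = s(x)·a(x) + t(x)·f(x) with s(x) ≡ 16x^3 + 10x^2 + 8x + 13 (mod f), so (16x^3 + 10x^2 + 8x + 13)·a(x) ≡ 10 (mod f). Multiplying by 10^(-1) ≡ 12 in F_17 gives a(x)^(-1) ≡ 12·(16x^3 + 10x^2 + 8x + 13) ≡ 5x^3 + x^2 + 11x + 3 (mod f). Check: (x^3 + 3x^2 + 3x + 4)·(5x^3 + x^2 + 11x + 3) = 5x^6 + 16x^5 + 12x^4 + 8x^3 + 12x^2 + 2x + 12 ≡ 1 (mod x^4 + 2x^3 + x^2 + 16x + 8).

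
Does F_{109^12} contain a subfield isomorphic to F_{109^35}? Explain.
No: F_{109^35} is not a subfield of F_{109^12}

F_{p^m} embeds in F_{p^n} iff m | n. Here 35 ∤ 12 (since 12 = 0·35 + 12 with remainder 12 ≠ 0), so F_{109^35} is not a subfield of F_{109^12}. Equivalently: if it were, the tower law would give 35 = [F_{109^35}:F_109] dividing [F_{109^12}:F_109] = 12, contradiction.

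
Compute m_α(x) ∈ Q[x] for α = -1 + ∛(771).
m_α(x) = x^3 + 3x^2 + 3x - 770

Set β = α + 1 = ∛(771), so β^3 = 771. Then (α + 1)^3 - 771 = 0, i.e. α is a root of g(x) = (x + 1)^3 - 771 = x^3 + 3x^2 + 3x - 770. Since g(x) = h(x + 1) where h(x) = x^3 - 771, and h is irreducible over Q (because 771 is not a perfect cube, so h has no rational root, and a monic cubic with no rational root is irreducible), g is also irreducible (irreducibility is preserved under the substitution x → x + 1). Hence m_α(x) = x^3 + 3x^2 + 3x - 770.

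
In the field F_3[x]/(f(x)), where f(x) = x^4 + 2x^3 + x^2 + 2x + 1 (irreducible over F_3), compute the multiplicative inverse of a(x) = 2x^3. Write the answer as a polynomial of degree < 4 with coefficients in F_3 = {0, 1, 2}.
a(x)^(-1) ≡ x^2 (mod f(x))

Since f is irreducible over F_3, F_3[x]/(f) is a field and a(x) ≠ 0 has an inverse. Apply the extended Euclidean algorithm to f(x) and a(x) in F_3[x]: f(x) = (2x + 1)·a(x) + (x^2 + 2x + 1);  a(x) = (2x + 2)·(x^2 + 2x + 1) + (1). The last nonzero remainder is the constant 1 = gcd(f, a) in F_3. Back-substituting through the division chain expresses 1 = s(x)·a(x) + t(x)·f(x) with s(x) ≡ x^2 (mod f), so a(x)^(-1) ≡ s(x) = x^2 (mod f). Check: (2x^3)·(x^2) = 2x^5 ≡ 1 (mod x^4 + 2x^3 + x^2 + 2x + 1).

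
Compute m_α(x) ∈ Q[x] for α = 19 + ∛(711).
m_α(x) = x^3 - 57x^2 + 1083x - 7570

Set β = α - 19 = ∛(711), so β^3 = 711. Then (α - 19)^3 - 711 = 0, i.e. α is a root of g(x) = (x - 19)^3 - 711 = x^3 - 57x^2 + 1083x - 7570. Since g(x) = h(x - 19) where h(x) = x^3 - 711, and h is irreducible over Q (because 711 is not a perfect cube, so h has no rational root, and a monic cubic with no rational root is irreducible), g is also irreducible (irreducibility is preserved under the substitution x → x - 19). Hence m_α(x) = x^3 - 57x^2 + 1083x - 7570.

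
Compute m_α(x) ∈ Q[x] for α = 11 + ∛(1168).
m_α(x) = x^3 - 33x^2 + 363x - 2499

Set β = α - 11 = ∛(1168), so β^3 = 1168. Then (α - 11)^3 - 1168 = 0, i.e. α is a root of g(x) = (x - 11)^3 - 1168 = x^3 - 33x^2 + 363x - 2499. Since g(x) = h(x - 11) where h(x) = x^3 - 1168, and h is irreducible over Q (because 1168 is not a perfect cube, so h has no rational root, and a monic cubic with no rational root is irreducible), g is also irreducible (irreducibility is preserved under the substitution x → x - 11). Hence m_α(x) = x^3 - 33x^2 + 363x - 2499.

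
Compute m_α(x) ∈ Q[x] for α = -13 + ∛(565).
m_α(x) = x^3 + 39x^2 + 507x + 1632

Set β = α + 13 = ∛(565), so β^3 = 565. Then (α + 13)^3 - 565 = 0, i.e. α is a root of g(x) = (x + 13)^3 - 565 = x^3 + 39x^2 + 507x + 1632. Since g(x) = h(x + 13) where h(x) = x^3 - 565, and h is irreducible over Q (because 565 is not a perfect cube, so h has no rational root, and a monic cubic with no rational root is irreducible), g is also irreducible (irreducibility is preserved under the substitution x → x + 13). Hence m_α(x) = x^3 + 39x^2 + 507x + 1632.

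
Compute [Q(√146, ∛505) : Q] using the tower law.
[Q(√146, ∛505) : Q] = 6

Let L = Q(√146, ∛505). Since Q(√146) ⊂ L and [Q(√146):Q] = 2, the tower law gives 2 | [L:Q]. Likewise Q(∛505) ⊂ L with [Q(∛505):Q] = 3 (because 505 is not a perfect cube), so 3 | [L:Q]. As gcd(2,3) = 1, [L:Q] is divisible by 6. Conversely L is generated over Q by √146 and ∛505, so [L:Q] ≤ 2·3 = 6. Therefore [Q(√146, ∛505) : Q] = 6.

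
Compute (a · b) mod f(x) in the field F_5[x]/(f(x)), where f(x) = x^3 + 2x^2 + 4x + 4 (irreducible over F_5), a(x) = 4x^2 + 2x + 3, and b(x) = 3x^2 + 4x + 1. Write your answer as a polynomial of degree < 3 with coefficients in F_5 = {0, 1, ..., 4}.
a · b ≡ 2x^2 + 4x + 1 (mod f(x))

Multiply in F_5[x]: a(x)·b(x) = (4x^2 + 2x + 3)·(3x^2 + 4x + 1) = 2x^4 + 2x^3 + x^2 + 4x + 3. This has degree ≥ 3, so divide by f(x) over F_5: 2x^4 + 2x^3 + x^2 + 4x + 3 = (2x + 3)·(x^3 + 2x^2 + 4x + 4) + (2x^2 + 4x + 1). Hence a·b ≡ 2x^2 + 4x + 1 (mod f). (F_5[x]/(f) is a field with 5^3 = 125 elements since f is irreducible of degree 3.)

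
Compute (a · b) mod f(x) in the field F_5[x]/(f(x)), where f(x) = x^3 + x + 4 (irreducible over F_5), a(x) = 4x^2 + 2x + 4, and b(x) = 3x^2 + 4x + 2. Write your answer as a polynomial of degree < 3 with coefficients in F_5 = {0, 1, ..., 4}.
a · b ≡ x^2 (mod f(x))

Multiply in F_5[x]: a(x)·b(x) = (4x^2 + 2x + 4)·(3x^2 + 4x + 2) = 2x^4 + 2x^3 + 3x^2 + 3. This has degree ≥ 3, so divide by f(x) over F_5: 2x^4 + 2x^3 + 3x^2 + 3 = (2x + 2)·(x^3 + x + 4) + (x^2). Hence a·b ≡ x^2 (mod f). (F_5[x]/(f) is a field with 5^3 = 125 elements since f is irreducible of degree 3.)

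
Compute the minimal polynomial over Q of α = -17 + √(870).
m_α(x) = x^2 + 34x - 581

From α + 17 = √(870), squaring gives (α + 17)^2 = 870, i.e. α^2 + 34α + 289 = 870, so α^2 + 34α - 581 = 0. The discriminant of x^2 + 34x - 581 is (34)^2 - 4·(-581) = 1156 + 2324 = 3480, and 4·(870) is not a perfect square in Q since 870 is squarefree and ≠ 1. Hence x^2 + 34x - 581 is irreducible over Q and is the minimal polynomial of α.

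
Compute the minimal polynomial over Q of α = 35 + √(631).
m_α(x) = x^2 - 70x + 594

From α - 35 = √(631), squaring gives (α - 35)^2 = 631, i.e. α^2 - 70α + 1225 = 631, so α^2 - 70α + 594 = 0. The discriminant of x^2 - 70x + 594 is (-70)^2 - 4·(594) = 4900 - 2376 = 2524, and 4·(631) is not a perfect square in Q since 631 is squarefree and ≠ 1. Hence x^2 - 70x + 594 is irreducible over Q and is the minimal polynomial of α.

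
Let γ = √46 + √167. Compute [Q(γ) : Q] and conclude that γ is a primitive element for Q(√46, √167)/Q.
[Q(γ) : Q] = 4 (equivalently, Q(γ) = Q(√46, √167))

Obviously Q(γ) ⊆ Q(√46, √167), and [Q(√46, √167):Q] = 4 (since 46, 167 are distinct squarefree integers > 1 with 7682 not a perfect square). To show equality we compute the minimal polynomial of γ. From γ = √46 + √167: γ^2 = 46 + 2√(7682) + 167 = 213 + 2√(7682), so γ^2 - 213 = 2√(7682); squaring, (γ^2 - 213)^2 = 4·7682, i.e. γ^4 - 426γ^2 + 45369 - 30728 = 0, i.e. γ^4 - 426γ^2 + 14641 = 0. So γ is a root of x^4 - 426x^2 + 14641. This polynomial is irreducible over Q: it has no rational root (each ±√46 ± √167 is irrational), and any factorization into two quadratics over Q would force √(7682) ∈ Q (pairing opposite roots) or √46, √167 ∈ Q (other pairings), all impossible. Hence [Q(γ):Q] = 4 = [Q(√46, √167):Q], so Q(γ) = Q(√46, √167).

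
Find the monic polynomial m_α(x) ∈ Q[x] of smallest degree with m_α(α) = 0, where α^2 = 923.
m_α(x) = x^2 - 923

α satisfies α^2 - 923 = 0, so x^2 - 923 annihilates α. Since d = 923 is squarefree and ≠ 1, it is not a perfect square in Q, so x^2 - 923 has no rational root and is therefore irreducible over Q (a degree-2 polynomial over a field is irreducible iff it has no root). Hence m_α(x) = x^2 - 923.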